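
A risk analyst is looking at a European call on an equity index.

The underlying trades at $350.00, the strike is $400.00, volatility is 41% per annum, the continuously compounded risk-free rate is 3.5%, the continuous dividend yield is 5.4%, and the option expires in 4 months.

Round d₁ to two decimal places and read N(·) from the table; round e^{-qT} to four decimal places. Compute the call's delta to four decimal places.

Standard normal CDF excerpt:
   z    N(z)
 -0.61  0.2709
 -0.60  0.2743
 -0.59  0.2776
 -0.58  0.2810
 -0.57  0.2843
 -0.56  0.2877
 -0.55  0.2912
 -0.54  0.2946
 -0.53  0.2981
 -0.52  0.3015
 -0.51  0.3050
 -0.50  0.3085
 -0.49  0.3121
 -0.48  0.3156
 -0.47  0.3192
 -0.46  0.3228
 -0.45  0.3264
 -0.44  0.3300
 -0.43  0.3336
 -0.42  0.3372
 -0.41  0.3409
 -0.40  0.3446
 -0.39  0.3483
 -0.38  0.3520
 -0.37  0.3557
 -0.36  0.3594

σ√T = 0.41 × 0.5774 = 0.2367
d₁ = [ln(350/400) + (0.035 − 0.054 + 0.41²/2)·0.3333] / 0.2367 = [-0.1335 + 0.0217] / 0.2367 = -0.4725 ≈ -0.47
N(d₁) = N(-0.47) = 0.3192
Δ_call = e^(−qT)·N(d₁) = 0.9822·0.3192 = 0.3135

0.3135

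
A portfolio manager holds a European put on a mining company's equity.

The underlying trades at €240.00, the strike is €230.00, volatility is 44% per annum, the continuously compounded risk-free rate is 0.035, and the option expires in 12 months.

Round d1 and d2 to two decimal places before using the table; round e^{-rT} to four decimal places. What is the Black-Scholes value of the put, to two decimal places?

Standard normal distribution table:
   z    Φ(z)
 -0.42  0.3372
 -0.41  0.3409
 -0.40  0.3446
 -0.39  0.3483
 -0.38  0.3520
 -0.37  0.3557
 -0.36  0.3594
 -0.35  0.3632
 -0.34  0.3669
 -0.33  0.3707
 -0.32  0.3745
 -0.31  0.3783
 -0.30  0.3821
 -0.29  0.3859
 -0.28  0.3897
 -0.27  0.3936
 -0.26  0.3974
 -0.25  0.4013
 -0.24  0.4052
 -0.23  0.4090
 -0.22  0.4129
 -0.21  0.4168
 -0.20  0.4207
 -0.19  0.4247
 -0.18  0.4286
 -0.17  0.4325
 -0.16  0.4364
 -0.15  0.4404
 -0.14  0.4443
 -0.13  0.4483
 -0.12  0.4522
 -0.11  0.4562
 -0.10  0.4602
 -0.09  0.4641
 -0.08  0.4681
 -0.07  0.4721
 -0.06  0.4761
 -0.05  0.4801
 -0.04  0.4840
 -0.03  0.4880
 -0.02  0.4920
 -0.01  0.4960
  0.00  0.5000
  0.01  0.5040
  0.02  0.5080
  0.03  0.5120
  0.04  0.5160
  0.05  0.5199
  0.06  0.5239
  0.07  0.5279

σ√T = 0.44·√1 = 0.4400
ln(S/K) + (r + σ²/2)T = ln(240/230) + (0.035 + 0.44²/2)·1 = 0.0426 + 0.1318 = 0.1744
d₁ = 0.1744 / 0.4400 = 0.3963 ≈ 0.40
d₂ = d₁ − σ√T = 0.3963 − 0.4400 = -0.0437 ≈ -0.04
e^(−rT) = e^(−0.035·1) = 0.9656
N(−d₂) = N(0.04) = 0.5160;  N(−d₁) = N(-0.40) = 0.3446
P = 230·0.9656·0.5160 − 240·0.3446 = 114.5974 − 82.7040 = 31.8934

€31.89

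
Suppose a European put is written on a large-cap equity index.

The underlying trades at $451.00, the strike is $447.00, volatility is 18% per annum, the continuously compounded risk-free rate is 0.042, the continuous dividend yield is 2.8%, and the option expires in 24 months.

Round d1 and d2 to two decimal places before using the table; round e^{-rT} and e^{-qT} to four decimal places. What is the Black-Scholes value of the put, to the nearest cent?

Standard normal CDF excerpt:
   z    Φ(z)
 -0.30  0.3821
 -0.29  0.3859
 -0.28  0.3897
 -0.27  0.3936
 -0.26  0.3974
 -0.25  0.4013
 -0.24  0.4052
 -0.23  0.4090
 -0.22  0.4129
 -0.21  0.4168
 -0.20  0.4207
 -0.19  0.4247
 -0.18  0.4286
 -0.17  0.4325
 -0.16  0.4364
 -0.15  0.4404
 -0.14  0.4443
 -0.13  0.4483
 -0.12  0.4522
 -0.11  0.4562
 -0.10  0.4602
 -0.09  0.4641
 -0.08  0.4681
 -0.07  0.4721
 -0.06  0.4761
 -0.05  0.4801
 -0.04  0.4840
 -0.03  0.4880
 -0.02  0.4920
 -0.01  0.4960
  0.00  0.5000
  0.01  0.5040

$34.36

σ√T = 0.18 × 1.4142 = 0.2546
d₁ = [ln(451/447) + (0.042 − 0.028 + ½·0.18²)·2] / (σ√T) = (0.0089 + 0.0604) / 0.2546 = 0.2723 which rounds to 0.27
d₂ = 0.2723 − 0.2546 = 0.0177 which rounds to 0.02
e^(−qT) = e^(−0.028·2) = 0.9455;  e^(−rT) = e^(−0.042·2) = 0.9194
N(−d₂) = N(-0.02) = 0.4920;  N(−d₁) = N(-0.27) = 0.3936
P = 447·0.9194·0.4920 − 451·0.9455·0.3936 = 202.1981 − 167.8391 = 34.3590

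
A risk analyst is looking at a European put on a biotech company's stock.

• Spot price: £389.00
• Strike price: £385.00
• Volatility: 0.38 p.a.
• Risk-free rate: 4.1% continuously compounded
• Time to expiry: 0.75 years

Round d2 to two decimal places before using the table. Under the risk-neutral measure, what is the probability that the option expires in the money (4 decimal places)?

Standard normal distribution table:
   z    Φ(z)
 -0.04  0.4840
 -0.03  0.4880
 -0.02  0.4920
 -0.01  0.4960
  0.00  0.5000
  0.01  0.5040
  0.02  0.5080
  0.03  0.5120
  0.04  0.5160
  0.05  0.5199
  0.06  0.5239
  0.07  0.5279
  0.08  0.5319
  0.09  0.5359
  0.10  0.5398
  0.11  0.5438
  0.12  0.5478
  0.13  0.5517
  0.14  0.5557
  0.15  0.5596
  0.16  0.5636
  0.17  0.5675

0.5160

σ√T = 0.38·√0.75 = 0.3291
d₁ = [ln(389/385) + (0.041 + 0.38²/2)·0.75] / 0.3291 = [0.0103 + 0.0849] / 0.3291 = 0.2894 ⇒ 0.29
d₂ = d₁ − σ√T = 0.2894 − 0.3291 = -0.0397 ⇒ -0.04
Pr(exercise) under Q = N(−d₂) = N(0.04) = 0.5160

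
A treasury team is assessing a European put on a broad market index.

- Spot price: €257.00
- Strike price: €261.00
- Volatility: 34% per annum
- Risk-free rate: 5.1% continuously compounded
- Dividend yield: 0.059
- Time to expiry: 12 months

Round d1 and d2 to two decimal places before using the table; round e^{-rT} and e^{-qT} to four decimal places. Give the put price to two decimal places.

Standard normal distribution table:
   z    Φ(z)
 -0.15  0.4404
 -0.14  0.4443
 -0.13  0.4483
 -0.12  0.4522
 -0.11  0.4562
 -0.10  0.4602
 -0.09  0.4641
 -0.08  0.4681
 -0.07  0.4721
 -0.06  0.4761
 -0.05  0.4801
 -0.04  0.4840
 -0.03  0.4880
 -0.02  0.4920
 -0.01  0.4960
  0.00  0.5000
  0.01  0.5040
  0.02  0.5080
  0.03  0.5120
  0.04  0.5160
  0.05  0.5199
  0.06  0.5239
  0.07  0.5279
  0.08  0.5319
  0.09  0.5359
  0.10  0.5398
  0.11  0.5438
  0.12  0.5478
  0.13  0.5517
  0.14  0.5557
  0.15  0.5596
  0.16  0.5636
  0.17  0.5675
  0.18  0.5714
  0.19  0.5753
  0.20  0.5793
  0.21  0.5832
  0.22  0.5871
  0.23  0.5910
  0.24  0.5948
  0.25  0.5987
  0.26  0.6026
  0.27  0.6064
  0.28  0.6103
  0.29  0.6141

T = 1;  σ√T = 0.3400
d₁ = [ln(257/261) + (0.051 − 0.059 + 0.34²/2)·1] / 0.3400 = [-0.0154 + 0.0498] / 0.3400 = 0.1010 → 0.10
d₂ = d₁ − σ√T = 0.1010 − 0.3400 = -0.2390 → -0.24
e^(−qT) = e^(−0.059·1) = 0.9427;  e^(−rT) = e^(−0.051·1) = 0.9503
N(−d₂) = N(0.24) = 0.5948;  N(−d₁) = N(-0.10) = 0.4602
P = 261·0.9503·0.5948 − 257·0.9427·0.4602 = 147.5272 − 111.4944 = 36.0328

€36.03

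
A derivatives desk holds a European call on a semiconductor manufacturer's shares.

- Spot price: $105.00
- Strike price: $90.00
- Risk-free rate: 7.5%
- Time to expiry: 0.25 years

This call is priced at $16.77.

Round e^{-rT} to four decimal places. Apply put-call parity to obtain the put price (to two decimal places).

$0.10

exp(−rT) = exp(−0.075·0.25) = 0.9814
Put-call parity: C − P = S − K·e^(−rT) = 105 − 90·0.9814 = 105 − 88.3260 = 16.6740
P = C − (C − P) = 16.77 − (16.6740) = 0.0960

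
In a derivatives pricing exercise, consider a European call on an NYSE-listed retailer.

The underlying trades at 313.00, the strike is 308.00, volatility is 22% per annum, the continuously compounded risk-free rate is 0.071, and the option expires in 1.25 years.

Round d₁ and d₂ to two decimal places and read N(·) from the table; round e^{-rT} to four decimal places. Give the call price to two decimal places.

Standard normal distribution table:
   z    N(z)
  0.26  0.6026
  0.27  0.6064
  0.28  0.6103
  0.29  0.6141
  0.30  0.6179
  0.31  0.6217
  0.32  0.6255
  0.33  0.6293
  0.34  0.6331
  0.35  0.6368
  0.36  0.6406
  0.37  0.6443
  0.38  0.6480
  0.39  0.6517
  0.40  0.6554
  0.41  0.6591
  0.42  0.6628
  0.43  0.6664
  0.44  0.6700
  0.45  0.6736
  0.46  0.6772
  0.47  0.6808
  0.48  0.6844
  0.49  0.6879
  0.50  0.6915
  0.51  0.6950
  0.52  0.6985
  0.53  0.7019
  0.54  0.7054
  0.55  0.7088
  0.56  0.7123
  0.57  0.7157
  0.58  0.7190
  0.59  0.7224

T = 1.25;  σ√T = 0.2460
d₁ = [ln(313/308) + (0.071 + ½·0.22²)·1.25] / (σ√T) = (0.0161 + 0.1190) / 0.2460 = 0.5493 ≈ 0.55
d₂ = 0.5493 − 0.2460 = 0.3033 ≈ 0.30
e^(−rT) = e^(−0.071·1.25) = 0.9151
N(d₁) = N(0.55) = 0.7088;  N(d₂) = N(0.30) = 0.6179
C = 313·0.7088 − 308·0.9151·0.6179 = 221.8544 − 174.1556 = 47.6988

47.70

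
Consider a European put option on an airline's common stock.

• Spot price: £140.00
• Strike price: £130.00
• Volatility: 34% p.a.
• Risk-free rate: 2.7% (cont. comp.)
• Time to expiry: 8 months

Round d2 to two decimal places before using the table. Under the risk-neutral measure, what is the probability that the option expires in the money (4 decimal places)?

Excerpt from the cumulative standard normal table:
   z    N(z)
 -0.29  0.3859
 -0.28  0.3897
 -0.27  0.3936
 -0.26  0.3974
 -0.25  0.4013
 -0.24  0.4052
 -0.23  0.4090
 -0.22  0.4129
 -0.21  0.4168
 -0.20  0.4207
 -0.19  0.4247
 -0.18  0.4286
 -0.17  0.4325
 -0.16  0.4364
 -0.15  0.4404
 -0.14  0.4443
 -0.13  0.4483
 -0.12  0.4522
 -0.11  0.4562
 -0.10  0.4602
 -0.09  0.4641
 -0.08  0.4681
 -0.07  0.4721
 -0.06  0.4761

σ√T = 0.34·√0.6667 = 0.2776
d₁ = [ln(140/130) + (0.027 + ½·0.34²)·0.6667] / (σ√T) = (0.0741 + 0.0565) / 0.2776 = 0.4706 → 0.47
d₂ = 0.4706 − 0.2776 = 0.1930 → 0.19
Pr(exercise) under Q = N(−d₂) = N(-0.19) = 0.4247

0.4247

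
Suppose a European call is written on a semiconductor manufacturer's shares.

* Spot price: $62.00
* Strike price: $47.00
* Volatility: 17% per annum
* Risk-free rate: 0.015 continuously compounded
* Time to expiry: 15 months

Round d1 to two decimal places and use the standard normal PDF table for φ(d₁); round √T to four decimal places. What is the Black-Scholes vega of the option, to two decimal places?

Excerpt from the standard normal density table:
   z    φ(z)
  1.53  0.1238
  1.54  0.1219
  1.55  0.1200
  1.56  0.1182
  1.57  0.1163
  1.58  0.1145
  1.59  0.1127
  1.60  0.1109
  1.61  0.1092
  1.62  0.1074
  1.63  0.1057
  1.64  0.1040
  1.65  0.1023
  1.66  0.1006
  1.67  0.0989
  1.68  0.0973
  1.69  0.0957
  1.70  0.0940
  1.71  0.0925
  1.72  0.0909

T = 1.25;  σ√T = 0.1901
d₁ = [ln(62/47) + (0.015 + 0.17²/2)·1.25] / 0.1901 = [0.2770 + 0.0368] / 0.1901 = 1.6510 ≈ 1.65
√T = √1.25 = 1.1180
φ(d₁) = φ(1.65) = 0.1023
vega = S·φ(d₁)·√T = 62·0.1023·1.1180 = 7.0910

7.09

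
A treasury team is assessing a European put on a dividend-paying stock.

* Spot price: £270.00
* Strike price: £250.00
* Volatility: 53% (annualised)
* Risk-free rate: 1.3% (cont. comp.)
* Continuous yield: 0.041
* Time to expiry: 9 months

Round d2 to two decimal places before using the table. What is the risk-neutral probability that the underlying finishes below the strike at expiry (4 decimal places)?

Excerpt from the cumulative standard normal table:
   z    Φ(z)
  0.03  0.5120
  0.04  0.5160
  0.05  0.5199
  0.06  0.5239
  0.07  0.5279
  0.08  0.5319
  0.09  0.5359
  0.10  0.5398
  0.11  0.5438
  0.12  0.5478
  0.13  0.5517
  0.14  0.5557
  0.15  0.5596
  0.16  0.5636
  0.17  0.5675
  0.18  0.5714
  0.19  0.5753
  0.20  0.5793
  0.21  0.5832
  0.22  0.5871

0.5438

σ√T = 0.53 × 0.8660 = 0.4590
d₁ = [ln(270/250) + (0.013 − 0.041 + ½·0.53²)·0.75] / (σ√T) = (0.0770 + 0.0843) / 0.4590 = 0.3514 ⇒ 0.35
d₂ = 0.3514 − 0.4590 = -0.1076 ⇒ -0.11
Risk-neutral Pr[S_T < K] = N(−d₂) = N(0.11) = 0.5438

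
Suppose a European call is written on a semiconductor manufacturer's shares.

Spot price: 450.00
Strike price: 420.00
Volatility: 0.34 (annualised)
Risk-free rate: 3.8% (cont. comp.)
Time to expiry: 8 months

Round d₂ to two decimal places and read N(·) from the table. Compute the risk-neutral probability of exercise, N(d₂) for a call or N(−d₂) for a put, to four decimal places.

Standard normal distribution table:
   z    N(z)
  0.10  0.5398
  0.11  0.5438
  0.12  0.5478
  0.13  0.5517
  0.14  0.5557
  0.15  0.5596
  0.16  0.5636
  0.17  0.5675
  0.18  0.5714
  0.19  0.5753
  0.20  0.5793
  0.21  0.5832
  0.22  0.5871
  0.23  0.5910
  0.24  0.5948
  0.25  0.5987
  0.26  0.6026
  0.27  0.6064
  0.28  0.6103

0.5793

T = 0.6667;  σ√T = 0.2776
ln(S/K) + (r + σ²/2)T = ln(450/420) + (0.038 + 0.34²/2)·0.6667 = 0.0690 + 0.0639 = 0.1329
d₁ = 0.1329 / 0.2776 = 0.4786 → 0.48
d₂ = d₁ − σ√T = 0.4786 − 0.2776 = 0.2010 → 0.20
Risk-neutral Pr[S_T > K] = N(d₂) = N(0.20) = 0.5793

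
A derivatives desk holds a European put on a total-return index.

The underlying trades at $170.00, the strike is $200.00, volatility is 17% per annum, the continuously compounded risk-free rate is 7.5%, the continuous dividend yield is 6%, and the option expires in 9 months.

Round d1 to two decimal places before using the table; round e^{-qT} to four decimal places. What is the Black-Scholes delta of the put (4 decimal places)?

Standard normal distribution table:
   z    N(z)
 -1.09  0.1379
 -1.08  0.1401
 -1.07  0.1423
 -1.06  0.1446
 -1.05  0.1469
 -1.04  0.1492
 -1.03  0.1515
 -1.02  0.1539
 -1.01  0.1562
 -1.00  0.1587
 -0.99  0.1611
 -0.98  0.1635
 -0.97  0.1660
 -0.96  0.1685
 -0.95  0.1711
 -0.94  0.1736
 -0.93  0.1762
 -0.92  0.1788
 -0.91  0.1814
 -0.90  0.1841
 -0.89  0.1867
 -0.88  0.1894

T = 0.75;  σ√T = 0.1472
ln(S/K) + (r − q + σ²/2)T = ln(170/200) + (0.075 − 0.06 + 0.17²/2)·0.75 = -0.1625 + 0.0221 = -0.1404
d₁ = -0.1404 / 0.1472 = -0.9539 → -0.95
N(d₁) = N(-0.95) = 0.1711
Δ_put = e^(−qT)·(N(d₁) − 1) = 0.9560·(0.1711 − 1) = -0.7924

-0.7924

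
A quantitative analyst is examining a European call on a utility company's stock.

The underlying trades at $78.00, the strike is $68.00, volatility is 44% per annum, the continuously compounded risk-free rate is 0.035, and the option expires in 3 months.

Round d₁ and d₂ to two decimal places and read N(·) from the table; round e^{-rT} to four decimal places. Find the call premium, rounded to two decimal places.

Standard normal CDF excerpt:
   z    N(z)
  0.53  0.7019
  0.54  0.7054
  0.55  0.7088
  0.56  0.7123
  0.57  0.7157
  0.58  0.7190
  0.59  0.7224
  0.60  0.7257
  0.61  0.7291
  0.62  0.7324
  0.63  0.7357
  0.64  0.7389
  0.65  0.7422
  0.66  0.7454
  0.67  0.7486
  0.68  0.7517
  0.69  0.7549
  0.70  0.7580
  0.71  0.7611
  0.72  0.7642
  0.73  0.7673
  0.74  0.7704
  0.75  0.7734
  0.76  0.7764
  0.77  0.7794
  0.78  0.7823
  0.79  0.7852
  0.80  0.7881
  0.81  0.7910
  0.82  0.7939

$13.01

σ√T = 0.44·√0.25 = 0.2200
d₁ = [ln(78/68) + (0.035 + ½·0.44²)·0.25] / (σ√T) = (0.1372 + 0.0330) / 0.2200 = 0.7734 ⇒ 0.77
d₂ = 0.7734 − 0.2200 = 0.5534 ⇒ 0.55
exp(−rT) = exp(−0.035·0.25) = 0.9913
C = 78·N(0.77) − 68·0.9913·N(0.55) = 78·0.7794 − 68·0.9913·0.7088 = 60.7932 − 47.7791 = 13.0141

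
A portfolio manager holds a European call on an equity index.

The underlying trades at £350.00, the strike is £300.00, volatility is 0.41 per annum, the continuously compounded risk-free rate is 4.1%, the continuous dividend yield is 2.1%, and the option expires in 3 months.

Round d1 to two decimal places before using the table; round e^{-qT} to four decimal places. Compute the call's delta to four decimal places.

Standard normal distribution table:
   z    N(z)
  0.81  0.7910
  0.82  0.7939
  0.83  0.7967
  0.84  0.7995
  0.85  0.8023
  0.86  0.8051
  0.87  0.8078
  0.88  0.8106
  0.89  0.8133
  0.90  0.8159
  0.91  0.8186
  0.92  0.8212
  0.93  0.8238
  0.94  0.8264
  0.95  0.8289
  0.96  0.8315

0.8064

σ√T = 0.41 × 0.5000 = 0.2050
d₁ = [ln(350/300) + (0.041 − 0.021 + ½·0.41²)·0.25] / (σ√T) = (0.1542 + 0.0260) / 0.2050 = 0.8788 which rounds to 0.88
N(d₁) = N(0.88) = 0.8106
Δ_call = exp(−qT)·N(d₁) = 0.9948·0.8106 = 0.8064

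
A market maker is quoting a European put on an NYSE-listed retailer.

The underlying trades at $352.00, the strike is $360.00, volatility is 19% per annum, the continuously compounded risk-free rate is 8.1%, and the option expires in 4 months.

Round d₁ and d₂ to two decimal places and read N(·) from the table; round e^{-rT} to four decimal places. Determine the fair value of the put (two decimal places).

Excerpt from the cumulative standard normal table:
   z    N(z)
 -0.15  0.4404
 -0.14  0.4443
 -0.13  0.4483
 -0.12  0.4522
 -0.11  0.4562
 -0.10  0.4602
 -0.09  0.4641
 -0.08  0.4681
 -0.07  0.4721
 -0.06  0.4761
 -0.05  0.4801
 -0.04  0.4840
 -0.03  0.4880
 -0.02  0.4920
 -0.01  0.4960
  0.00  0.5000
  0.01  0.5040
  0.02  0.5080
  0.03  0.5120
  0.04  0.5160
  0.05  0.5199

$14.62

σ√T = 0.19 × 0.5774 = 0.1097
d₁ = [ln(352/360) + (0.081 + 0.19²/2)·0.3333] / 0.1097 = [-0.0225 + 0.0330] / 0.1097 = 0.0961 ≈ 0.10
d₂ = d₁ − σ√T = 0.0961 − 0.1097 = -0.0136 ≈ -0.01
e^(−rT) = e^(−0.081·0.3333) = 0.9734
N(−d₂) = N(0.01) = 0.5040;  N(−d₁) = N(-0.10) = 0.4602
P = 360·0.9734·0.5040 − 352·0.4602 = 176.6137 − 161.9904 = 14.6233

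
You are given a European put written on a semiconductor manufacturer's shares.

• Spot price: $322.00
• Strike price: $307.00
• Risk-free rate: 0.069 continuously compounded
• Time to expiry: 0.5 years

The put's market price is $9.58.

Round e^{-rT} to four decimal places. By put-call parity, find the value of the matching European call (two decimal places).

$34.99

exp(−rT) = exp(−0.069·0.5) = 0.9661
Put-call parity: C − P = S − K·e^(−rT) = 322 − 307·0.9661 = 322 − 296.5927 = 25.4073
C = P + (C − P) = 9.58 + (25.4073) = 34.9873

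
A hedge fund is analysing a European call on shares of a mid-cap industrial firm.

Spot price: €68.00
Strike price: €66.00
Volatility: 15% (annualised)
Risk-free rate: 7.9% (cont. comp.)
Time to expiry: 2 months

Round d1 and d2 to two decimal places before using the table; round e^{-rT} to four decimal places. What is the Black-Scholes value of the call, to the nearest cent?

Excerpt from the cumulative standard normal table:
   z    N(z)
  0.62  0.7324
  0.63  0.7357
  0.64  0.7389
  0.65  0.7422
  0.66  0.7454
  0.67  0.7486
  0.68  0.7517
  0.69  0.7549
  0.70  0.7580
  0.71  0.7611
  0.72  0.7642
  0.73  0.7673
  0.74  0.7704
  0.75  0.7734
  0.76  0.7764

σ√T = 0.15·√0.1667 = 0.0612
d₁ = [ln(68/66) + (0.079 + 0.15²/2)·0.1667] / 0.0612 = [0.0299 + 0.0150] / 0.0612 = 0.7331 ⇒ 0.73
d₂ = d₁ − σ√T = 0.7331 − 0.0612 = 0.6719 ⇒ 0.67
exp(−rT) = exp(−0.079·0.1667) = 0.9869
N(d₁) = N(0.73) = 0.7673;  N(d₂) = N(0.67) = 0.7486
C = 68·0.7673 − 66·0.9869·0.7486 = 52.1764 − 48.7604 = 3.4160

€3.42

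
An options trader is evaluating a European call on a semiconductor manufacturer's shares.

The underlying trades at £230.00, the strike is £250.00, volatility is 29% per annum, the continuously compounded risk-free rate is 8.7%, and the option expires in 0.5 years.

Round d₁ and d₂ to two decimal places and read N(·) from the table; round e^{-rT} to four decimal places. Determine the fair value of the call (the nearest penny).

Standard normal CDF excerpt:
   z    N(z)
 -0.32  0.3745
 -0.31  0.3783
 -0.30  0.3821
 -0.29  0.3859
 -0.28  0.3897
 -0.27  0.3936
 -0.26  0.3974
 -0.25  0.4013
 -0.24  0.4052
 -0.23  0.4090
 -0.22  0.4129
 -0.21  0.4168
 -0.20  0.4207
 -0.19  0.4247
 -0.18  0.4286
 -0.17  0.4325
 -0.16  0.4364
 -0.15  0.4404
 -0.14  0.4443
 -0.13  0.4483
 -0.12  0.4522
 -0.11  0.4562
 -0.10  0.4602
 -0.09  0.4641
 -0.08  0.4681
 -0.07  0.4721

£15.29

σ√T = 0.29·√0.5 = 0.2051
d₁ = [ln(230/250) + (0.087 + 0.29²/2)·0.5] / 0.2051 = [-0.0834 + 0.0645] / 0.2051 = -0.0920 which rounds to -0.09
d₂ = d₁ − σ√T = -0.0920 − 0.2051 = -0.2970 which rounds to -0.30
exp(−rT) = exp(−0.087·0.5) = 0.9574
N(d₁) = N(-0.09) = 0.4641;  N(d₂) = N(-0.30) = 0.3821
C = 230·0.4641 − 250·0.9574·0.3821 = 106.7430 − 91.4556 = 15.2874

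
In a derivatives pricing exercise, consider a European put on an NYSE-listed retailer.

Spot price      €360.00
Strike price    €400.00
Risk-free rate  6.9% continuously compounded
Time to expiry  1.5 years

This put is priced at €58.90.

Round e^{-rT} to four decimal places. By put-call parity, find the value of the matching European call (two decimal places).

e^(−rT) = e^(−0.069·1.5) = 0.9017
Put-call parity: C − P = S − K·e^(−rT) = 360 − 400·0.9017 = 360 − 360.6800 = -0.6800
C = P + (C − P) = 58.90 + (-0.6800) = 58.2200

€58.22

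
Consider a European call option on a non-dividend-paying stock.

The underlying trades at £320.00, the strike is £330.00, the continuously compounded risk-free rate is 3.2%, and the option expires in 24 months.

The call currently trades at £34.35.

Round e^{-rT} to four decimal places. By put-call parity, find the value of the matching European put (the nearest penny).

e^(−rT) = e^(−0.032·2) = 0.9380
Put-call parity: C − P = S − K·e^(−rT) = 320 − 330·0.9380 = 320 − 309.5400 = 10.4600
P = C − (C − P) = 34.35 − (10.4600) = 23.8900

£23.89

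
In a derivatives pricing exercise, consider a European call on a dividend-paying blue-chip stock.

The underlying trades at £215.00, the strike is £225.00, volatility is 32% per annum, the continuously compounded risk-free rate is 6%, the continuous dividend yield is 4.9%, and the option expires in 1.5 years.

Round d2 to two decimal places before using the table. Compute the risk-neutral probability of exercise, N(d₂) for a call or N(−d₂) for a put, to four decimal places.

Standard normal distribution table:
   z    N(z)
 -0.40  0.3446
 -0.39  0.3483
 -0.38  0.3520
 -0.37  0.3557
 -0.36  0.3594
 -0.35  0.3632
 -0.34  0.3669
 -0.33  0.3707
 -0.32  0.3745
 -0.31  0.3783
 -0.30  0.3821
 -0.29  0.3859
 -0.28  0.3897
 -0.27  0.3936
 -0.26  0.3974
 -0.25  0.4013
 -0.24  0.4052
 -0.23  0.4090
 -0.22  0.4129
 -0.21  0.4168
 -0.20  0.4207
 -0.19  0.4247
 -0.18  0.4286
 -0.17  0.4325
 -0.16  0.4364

0.3936

σ√T = 0.32·√1.5 = 0.3919
d₁ = [ln(215/225) + (0.06 − 0.049 + 0.32²/2)·1.5] / 0.3919 = [-0.0455 + 0.0933] / 0.3919 = 0.1221 ⇒ 0.12
d₂ = d₁ − σ√T = 0.1221 − 0.3919 = -0.2699 ⇒ -0.27
Pr(exercise) under Q = N(d₂) = 0.3936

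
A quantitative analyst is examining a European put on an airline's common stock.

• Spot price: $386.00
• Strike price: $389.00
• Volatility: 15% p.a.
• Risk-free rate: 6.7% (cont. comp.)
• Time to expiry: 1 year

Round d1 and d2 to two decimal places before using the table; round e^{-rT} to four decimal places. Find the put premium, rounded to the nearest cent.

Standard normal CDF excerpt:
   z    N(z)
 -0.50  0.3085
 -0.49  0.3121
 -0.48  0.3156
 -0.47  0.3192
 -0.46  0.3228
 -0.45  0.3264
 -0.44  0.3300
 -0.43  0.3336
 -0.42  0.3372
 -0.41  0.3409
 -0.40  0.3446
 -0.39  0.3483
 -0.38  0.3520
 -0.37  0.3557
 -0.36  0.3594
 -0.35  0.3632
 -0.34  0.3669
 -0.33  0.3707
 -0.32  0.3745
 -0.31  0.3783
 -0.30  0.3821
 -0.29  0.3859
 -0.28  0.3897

σ√T = 0.15 × 1.0000 = 0.1500
d₁ = [ln(386/389) + (0.067 + 0.15²/2)·1] / 0.1500 = [-0.0077 + 0.0783] / 0.1500 = 0.4701 which rounds to 0.47
d₂ = d₁ − σ√T = 0.4701 − 0.1500 = 0.3201 which rounds to 0.32
exp(−rT) = exp(−0.067·1) = 0.9352
N(−d₂) = N(-0.32) = 0.3745;  N(−d₁) = N(-0.47) = 0.3192
P = 389·0.9352·0.3745 − 386·0.3192 = 136.2404 − 123.2112 = 13.0292

$13.03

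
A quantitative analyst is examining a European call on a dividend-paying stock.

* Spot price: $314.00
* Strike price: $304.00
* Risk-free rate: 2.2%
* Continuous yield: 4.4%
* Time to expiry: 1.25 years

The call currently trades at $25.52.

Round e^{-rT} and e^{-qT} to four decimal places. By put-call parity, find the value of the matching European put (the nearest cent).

exp(−qT) = exp(−0.044·1.25) = 0.9465;  exp(−rT) = exp(−0.022·1.25) = 0.9729
Put-call parity: C − P = S·e^(−qT) − K·e^(−rT) = 314·0.9465 − 304·0.9729 = 297.2010 − 295.7616 = 1.4394
P = C − (C − P) = 25.52 − (1.4394) = 24.0806

$24.08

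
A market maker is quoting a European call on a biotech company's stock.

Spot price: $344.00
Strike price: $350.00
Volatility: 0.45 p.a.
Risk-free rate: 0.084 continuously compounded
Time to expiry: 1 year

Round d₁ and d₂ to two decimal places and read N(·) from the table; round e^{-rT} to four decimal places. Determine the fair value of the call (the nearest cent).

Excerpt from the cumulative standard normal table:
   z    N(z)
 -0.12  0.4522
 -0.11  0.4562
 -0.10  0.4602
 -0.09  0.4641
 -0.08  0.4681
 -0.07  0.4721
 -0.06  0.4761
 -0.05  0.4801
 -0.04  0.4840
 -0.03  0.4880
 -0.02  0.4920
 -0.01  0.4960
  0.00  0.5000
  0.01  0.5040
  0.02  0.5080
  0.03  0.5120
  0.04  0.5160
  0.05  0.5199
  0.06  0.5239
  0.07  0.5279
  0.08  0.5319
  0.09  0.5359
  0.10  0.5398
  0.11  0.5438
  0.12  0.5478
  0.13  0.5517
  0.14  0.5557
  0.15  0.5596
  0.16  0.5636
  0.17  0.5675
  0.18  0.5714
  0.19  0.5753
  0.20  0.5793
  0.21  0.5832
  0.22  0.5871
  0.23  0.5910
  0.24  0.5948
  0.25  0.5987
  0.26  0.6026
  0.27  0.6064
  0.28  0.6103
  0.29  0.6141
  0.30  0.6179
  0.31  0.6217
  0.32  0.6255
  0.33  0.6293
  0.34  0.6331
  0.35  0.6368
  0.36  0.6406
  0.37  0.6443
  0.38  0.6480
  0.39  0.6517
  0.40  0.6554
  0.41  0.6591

$71.01

T = 1;  σ√T = 0.4500
d₁ = [ln(344/350) + (0.084 + 0.45²/2)·1] / 0.4500 = [-0.0173 + 0.1853] / 0.4500 = 0.3732 → 0.37
d₂ = d₁ − σ√T = 0.3732 − 0.4500 = -0.0768 → -0.08
e^(−rT) = e^(−0.084·1) = 0.9194
N(d₁) = N(0.37) = 0.6443;  N(d₂) = N(-0.08) = 0.4681
C = 344·0.6443 − 350·0.9194·0.4681 = 221.6392 − 150.6299 = 71.0093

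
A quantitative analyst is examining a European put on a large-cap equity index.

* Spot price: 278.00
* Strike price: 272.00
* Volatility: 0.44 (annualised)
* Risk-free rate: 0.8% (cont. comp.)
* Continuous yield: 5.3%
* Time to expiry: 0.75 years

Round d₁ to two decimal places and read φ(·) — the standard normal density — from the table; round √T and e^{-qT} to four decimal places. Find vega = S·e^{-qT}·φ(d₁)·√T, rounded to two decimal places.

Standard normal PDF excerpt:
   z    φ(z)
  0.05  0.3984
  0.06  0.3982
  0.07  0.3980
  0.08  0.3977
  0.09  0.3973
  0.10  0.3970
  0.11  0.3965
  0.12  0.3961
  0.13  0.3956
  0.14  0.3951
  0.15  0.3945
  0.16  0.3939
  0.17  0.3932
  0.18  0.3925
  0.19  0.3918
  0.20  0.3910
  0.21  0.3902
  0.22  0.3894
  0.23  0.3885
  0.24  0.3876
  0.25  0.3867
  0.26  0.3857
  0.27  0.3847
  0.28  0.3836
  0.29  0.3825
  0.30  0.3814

T = 0.75;  σ√T = 0.3811
d₁ = [ln(278/272) + (0.008 − 0.053 + 0.44²/2)·0.75] / 0.3811 = [0.0218 + 0.0388] / 0.3811 = 0.1592 ⇒ 0.16
√T = √0.75 = 0.8660
φ(d₁) = φ(0.16) = 0.3939
exp(−qT) = exp(−0.053·0.75) = 0.9610
vega = S·exp(−qT)·φ(d₁)·√T = 278·0.9610·0.3939·0.8660 = 91.1322

91.13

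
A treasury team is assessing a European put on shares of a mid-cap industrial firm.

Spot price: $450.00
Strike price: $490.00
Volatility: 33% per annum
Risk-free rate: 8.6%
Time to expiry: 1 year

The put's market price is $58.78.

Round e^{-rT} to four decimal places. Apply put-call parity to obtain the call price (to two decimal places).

exp(−rT) = exp(−0.086·1) = 0.9176
Put-call parity: C − P = S − K·e^(−rT) = 450 − 490·0.9176 = 450 − 449.6240 = 0.3760
C = P + (C − P) = 58.78 + (0.3760) = 59.1560

$59.16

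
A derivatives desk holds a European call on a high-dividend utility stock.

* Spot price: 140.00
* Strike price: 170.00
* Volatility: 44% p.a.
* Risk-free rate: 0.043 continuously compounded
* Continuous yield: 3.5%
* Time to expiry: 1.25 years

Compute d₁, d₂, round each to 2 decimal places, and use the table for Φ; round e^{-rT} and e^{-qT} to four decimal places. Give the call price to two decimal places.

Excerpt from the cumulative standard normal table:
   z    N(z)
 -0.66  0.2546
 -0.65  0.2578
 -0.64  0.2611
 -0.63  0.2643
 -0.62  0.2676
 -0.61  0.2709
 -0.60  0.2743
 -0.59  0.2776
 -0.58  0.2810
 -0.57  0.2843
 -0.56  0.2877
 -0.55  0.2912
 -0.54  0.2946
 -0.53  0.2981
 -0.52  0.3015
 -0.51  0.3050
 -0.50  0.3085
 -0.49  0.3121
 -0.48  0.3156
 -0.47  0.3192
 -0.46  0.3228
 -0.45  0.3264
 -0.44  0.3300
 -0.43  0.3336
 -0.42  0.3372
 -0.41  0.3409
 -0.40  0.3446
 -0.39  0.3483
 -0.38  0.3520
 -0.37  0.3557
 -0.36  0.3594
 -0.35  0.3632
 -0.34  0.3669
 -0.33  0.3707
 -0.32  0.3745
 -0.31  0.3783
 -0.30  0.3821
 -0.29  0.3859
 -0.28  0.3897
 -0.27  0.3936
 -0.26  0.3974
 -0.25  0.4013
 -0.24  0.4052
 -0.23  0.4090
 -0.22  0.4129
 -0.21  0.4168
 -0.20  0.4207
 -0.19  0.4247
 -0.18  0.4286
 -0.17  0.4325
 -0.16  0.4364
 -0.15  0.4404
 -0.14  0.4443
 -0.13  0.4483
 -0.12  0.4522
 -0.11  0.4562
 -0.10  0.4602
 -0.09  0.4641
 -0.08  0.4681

16.96

σ√T = 0.44·√1.25 = 0.4919
ln(S/K) + (r − q + σ²/2)T = ln(140/170) + (0.043 − 0.035 + 0.44²/2)·1.25 = -0.1942 + 0.1310 = -0.0632
d₁ = -0.0632 / 0.4919 = -0.1284 → -0.13
d₂ = d₁ − σ√T = -0.1284 − 0.4919 = -0.6203 → -0.62
e^(−qT) = e^(−0.035·1.25) = 0.9572;  e^(−rT) = e^(−0.043·1.25) = 0.9477
C = 140·0.9572·N(-0.13) − 170·0.9477·N(-0.62) = 140·0.9572·0.4483 − 170·0.9477·0.2676 = 60.0758 − 43.1128 = 16.9630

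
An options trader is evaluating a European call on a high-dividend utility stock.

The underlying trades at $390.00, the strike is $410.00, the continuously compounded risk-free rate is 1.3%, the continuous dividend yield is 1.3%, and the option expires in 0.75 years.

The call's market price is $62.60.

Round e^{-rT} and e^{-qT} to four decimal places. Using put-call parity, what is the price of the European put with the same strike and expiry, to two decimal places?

$82.41

exp(−qT) = exp(−0.013·0.75) = 0.9903;  exp(−rT) = exp(−0.013·0.75) = 0.9903
Put-call parity: C − P = S·e^(−qT) − K·e^(−rT) = 390·0.9903 − 410·0.9903 = 386.2170 − 406.0230 = -19.8060
P = C − (C − P) = 62.60 − (-19.8060) = 82.4060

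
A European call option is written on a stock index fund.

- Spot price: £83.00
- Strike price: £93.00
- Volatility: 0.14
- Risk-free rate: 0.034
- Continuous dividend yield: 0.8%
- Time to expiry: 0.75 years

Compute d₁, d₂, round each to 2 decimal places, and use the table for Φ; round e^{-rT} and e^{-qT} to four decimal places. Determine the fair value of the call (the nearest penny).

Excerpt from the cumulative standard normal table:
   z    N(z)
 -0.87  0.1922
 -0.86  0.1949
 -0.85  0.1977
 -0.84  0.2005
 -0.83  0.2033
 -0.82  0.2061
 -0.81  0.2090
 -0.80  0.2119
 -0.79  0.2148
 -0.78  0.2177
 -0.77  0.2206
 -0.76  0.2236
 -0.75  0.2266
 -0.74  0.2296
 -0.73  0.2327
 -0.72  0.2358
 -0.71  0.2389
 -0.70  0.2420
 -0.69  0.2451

σ√T = 0.14 × 0.8660 = 0.1212
d₁ = [ln(83/93) + (0.034 − 0.008 + ½·0.14²)·0.75] / (σ√T) = (-0.1138 + 0.0269) / 0.1212 = -0.7168 ⇒ -0.72
d₂ = -0.7168 − 0.1212 = -0.8381 ⇒ -0.84
exp(−qT) = exp(−0.008·0.75) = 0.9940;  exp(−rT) = exp(−0.034·0.75) = 0.9748
C = 83·0.9940·N(-0.72) − 93·0.9748·N(-0.84) = 83·0.9940·0.2358 − 93·0.9748·0.2005 = 19.4540 − 18.1766 = 1.2774

£1.28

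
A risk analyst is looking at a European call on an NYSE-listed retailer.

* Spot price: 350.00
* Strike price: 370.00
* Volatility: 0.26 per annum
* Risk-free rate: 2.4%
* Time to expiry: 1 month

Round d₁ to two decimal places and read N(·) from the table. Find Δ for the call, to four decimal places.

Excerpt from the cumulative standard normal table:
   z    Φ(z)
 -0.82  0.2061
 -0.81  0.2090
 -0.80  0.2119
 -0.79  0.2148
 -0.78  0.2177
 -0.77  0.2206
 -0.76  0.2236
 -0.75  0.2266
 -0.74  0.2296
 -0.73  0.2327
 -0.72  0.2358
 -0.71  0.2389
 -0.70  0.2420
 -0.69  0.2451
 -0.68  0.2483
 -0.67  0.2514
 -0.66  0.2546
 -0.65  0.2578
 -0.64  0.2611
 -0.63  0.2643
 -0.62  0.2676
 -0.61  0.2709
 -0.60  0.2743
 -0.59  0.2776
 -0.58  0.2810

0.2483

σ√T = 0.26·√0.08333 = 0.0751
d₁ = [ln(350/370) + (0.024 + 0.26²/2)·0.08333] / 0.0751 = [-0.0556 + 0.0048] / 0.0751 = -0.6762 → -0.68
N(d₁) = N(-0.68) = 0.2483
Δ_call = N(d₁) = 0.2483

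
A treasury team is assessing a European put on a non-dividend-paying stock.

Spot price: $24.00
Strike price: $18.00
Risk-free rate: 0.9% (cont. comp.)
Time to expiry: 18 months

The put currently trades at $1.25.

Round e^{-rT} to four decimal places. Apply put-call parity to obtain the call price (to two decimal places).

$7.49

e^(−rT) = e^(−0.009·1.5) = 0.9866
Put-call parity: C − P = S − K·e^(−rT) = 24 − 18·0.9866 = 24 − 17.7588 = 6.2412
C = P + (C − P) = 1.25 + (6.2412) = 7.4912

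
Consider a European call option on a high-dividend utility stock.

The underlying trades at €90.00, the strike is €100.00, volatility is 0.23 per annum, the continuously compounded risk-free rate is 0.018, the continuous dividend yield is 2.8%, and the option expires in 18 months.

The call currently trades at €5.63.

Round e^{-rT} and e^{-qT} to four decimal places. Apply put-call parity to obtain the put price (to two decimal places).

€16.67

e^(−qT) = e^(−0.028·1.5) = 0.9589;  e^(−rT) = e^(−0.018·1.5) = 0.9734
Put-call parity: C − P = S·e^(−qT) − K·e^(−rT) = 90·0.9589 − 100·0.9734 = 86.3010 − 97.3400 = -11.0390
P = C − (C − P) = 5.63 − (-11.0390) = 16.6690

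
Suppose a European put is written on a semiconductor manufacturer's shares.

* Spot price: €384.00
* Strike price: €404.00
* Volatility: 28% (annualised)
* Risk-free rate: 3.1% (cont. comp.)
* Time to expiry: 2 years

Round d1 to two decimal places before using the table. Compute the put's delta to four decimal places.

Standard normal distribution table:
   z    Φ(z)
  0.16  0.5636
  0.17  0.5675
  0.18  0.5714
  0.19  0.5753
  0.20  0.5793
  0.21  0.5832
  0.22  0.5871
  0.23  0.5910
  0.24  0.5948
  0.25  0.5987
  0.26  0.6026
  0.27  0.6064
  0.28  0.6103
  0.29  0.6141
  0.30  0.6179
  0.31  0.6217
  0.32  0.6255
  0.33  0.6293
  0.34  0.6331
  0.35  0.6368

T = 2;  σ√T = 0.3960
d₁ = [ln(384/404) + (0.031 + 0.28²/2)·2] / 0.3960 = [-0.0508 + 0.1404] / 0.3960 = 0.2263 ≈ 0.23
N(d₁) = N(0.23) = 0.5910
Δ_put = N(d₁) − 1 = 0.5910 − 1 = -0.4090

-0.4090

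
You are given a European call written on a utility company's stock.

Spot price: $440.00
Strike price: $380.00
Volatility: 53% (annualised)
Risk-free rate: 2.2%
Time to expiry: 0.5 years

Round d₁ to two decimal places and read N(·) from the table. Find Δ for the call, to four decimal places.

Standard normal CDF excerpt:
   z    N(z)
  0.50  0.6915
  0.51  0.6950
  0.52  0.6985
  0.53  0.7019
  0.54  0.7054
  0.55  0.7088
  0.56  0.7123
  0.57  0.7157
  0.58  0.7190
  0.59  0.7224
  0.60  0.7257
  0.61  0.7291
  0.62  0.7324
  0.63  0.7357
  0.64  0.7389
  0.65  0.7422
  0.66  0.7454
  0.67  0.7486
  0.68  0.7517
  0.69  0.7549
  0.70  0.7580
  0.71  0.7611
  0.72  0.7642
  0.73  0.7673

σ√T = 0.53·√0.5 = 0.3748
d₁ = [ln(440/380) + (0.022 + 0.53²/2)·0.5] / 0.3748 = [0.1466 + 0.0812] / 0.3748 = 0.6079 → 0.61
N(d₁) = N(0.61) = 0.7291
Δ_call = N(d₁) = 0.7291

0.7291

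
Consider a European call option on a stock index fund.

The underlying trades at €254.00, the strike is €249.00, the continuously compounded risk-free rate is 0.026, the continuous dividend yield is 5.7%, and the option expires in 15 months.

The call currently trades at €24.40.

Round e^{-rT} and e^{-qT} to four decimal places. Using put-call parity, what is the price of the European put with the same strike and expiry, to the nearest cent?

€28.91

exp(−qT) = exp(−0.057·1.25) = 0.9312;  exp(−rT) = exp(−0.026·1.25) = 0.9680
Put-call parity: C − P = S·e^(−qT) − K·e^(−rT) = 254·0.9312 − 249·0.9680 = 236.5248 − 241.0320 = -4.5072
P = C − (C − P) = 24.40 − (-4.5072) = 28.9072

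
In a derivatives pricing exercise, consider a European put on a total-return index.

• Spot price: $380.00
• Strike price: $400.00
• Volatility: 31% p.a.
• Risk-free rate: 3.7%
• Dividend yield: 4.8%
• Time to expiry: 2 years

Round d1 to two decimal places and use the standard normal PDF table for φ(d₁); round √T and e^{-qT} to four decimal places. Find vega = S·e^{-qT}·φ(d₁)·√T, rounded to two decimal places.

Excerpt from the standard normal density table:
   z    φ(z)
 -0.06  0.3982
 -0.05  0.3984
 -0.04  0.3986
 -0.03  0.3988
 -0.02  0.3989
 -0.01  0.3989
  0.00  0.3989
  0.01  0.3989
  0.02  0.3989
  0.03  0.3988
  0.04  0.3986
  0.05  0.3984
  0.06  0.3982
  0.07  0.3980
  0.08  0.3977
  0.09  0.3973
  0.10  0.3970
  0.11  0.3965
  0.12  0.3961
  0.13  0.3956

T = 2;  σ√T = 0.4384
d₁ = [ln(380/400) + (0.037 − 0.048 + ½·0.31²)·2] / (σ√T) = (-0.0513 + 0.0741) / 0.4384 = 0.0520 which rounds to 0.05
√T = √2 = 1.4142
φ(d₁) = φ(0.05) = 0.3984
exp(−qT) = exp(−0.048·2) = 0.9085
vega = S·exp(−qT)·φ(d₁)·√T = 380·0.9085·0.3984·1.4142 = 194.5085
(Call and put vega coincide under Black-Scholes.)

194.51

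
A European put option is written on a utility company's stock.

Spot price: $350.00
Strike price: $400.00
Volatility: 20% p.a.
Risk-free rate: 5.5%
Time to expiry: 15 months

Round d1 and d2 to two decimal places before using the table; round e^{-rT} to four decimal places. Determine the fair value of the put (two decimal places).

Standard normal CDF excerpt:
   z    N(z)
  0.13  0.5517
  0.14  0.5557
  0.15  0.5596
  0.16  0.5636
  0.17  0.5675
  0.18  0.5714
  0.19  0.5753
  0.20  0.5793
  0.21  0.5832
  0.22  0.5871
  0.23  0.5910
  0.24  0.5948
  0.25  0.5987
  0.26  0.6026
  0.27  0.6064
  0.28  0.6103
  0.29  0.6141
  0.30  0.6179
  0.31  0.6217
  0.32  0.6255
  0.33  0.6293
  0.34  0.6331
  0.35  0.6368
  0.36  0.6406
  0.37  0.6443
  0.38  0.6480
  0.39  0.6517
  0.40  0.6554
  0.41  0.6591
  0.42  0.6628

T = 1.25;  σ√T = 0.2236
ln(S/K) + (r + σ²/2)T = ln(350/400) + (0.055 + 0.2²/2)·1.25 = -0.1335 + 0.0938 = -0.0398
d₁ = -0.0398 / 0.2236 = -0.1779 which rounds to -0.18
d₂ = d₁ − σ√T = -0.1779 − 0.2236 = -0.4015 which rounds to -0.40
e^(−rT) = e^(−0.055·1.25) = 0.9336
P = 400·0.9336·N(0.40) − 350·N(0.18) = 400·0.9336·0.6554 − 350·0.5714 = 244.7526 − 199.9900 = 44.7626

$44.76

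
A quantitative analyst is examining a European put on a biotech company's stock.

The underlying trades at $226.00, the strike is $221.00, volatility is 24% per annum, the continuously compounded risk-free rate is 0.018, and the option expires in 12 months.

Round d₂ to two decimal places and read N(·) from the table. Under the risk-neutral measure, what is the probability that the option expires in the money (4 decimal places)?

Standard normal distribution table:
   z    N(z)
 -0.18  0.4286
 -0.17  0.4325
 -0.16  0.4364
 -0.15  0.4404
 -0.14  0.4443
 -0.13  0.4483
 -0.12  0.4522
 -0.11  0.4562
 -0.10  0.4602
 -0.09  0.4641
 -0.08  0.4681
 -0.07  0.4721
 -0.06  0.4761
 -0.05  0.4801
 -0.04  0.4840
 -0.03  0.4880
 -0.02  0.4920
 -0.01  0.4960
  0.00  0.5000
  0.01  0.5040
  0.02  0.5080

0.4801

σ√T = 0.24 × 1.0000 = 0.2400
d₁ = [ln(226/221) + (0.018 + ½·0.24²)·1] / (σ√T) = (0.0224 + 0.0468) / 0.2400 = 0.2882 → 0.29
d₂ = 0.2882 − 0.2400 = 0.0482 → 0.05
Pr(exercise) under Q = N(−d₂) = N(-0.05) = 0.4801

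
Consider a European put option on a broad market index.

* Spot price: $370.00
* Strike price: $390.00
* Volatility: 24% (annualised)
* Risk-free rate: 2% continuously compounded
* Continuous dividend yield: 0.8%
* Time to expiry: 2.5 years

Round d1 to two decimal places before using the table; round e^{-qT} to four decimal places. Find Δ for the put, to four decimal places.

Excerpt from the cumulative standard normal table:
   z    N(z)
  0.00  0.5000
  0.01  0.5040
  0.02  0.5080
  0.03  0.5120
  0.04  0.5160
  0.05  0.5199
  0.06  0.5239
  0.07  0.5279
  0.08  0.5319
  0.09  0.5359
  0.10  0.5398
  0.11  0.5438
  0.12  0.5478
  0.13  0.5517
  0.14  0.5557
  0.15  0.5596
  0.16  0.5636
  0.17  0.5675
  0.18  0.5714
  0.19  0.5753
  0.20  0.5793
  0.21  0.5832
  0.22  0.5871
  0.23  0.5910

σ√T = 0.24 × 1.5811 = 0.3795
d₁ = [ln(370/390) + (0.02 − 0.008 + ½·0.24²)·2.5] / (σ√T) = (-0.0526 + 0.1020) / 0.3795 = 0.1301 which rounds to 0.13
N(d₁) = N(0.13) = 0.5517
Δ_put = e^(−qT)·(N(d₁) − 1) = 0.9802·(0.5517 − 1) = -0.4394

-0.4394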